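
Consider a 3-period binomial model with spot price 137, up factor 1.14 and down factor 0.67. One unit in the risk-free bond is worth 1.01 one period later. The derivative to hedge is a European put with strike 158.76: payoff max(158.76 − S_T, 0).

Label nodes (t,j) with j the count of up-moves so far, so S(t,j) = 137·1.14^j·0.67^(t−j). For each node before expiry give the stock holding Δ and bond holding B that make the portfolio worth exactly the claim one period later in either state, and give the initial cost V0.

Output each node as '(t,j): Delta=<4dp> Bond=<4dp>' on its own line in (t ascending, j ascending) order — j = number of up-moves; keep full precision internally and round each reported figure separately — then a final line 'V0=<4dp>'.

The replicating-portfolio and risk-neutral prices coincide; use p* = (1.01−0.67)/(1.14−0.67) = 0.7234 for the latter.
At expiry t=3: V(3,0)=117.5555, V(3,1)=88.6508, V(3,2)=39.4697, V(3,3)=0.0000
(2,0): S=61.4993. Δ = (V_up−V_dn)/(S_up−S_dn) = (88.6508−117.5555)/(70.1092−41.2045) = -1.0000. V = [p*·88.6508 + (1−p*)·117.5555]/1.01 = 95.6888. B = V − Δ·S = 157.1881.
(2,1): S=104.6406. Δ = (V_up−V_dn)/(S_up−S_dn) = (39.4697−88.6508)/(119.2903−70.1092) = -1.0000. V = [p*·39.4697 + (1−p*)·88.6508]/1.01 = 52.5475. B = V − Δ·S = 157.1881.
(2,2): S=178.0452. Δ = (V_up−V_dn)/(S_up−S_dn) = (0.0000−39.4697)/(202.9715−119.2903) = -0.4717. V = [p*·0.0000 + (1−p*)·39.4697]/1.01 = 10.8091. B = V − Δ·S = 94.7872.
(1,0): S=91.7900. Δ = (V_up−V_dn)/(S_up−S_dn) = (52.5475−95.6888)/(104.6406−61.4993) = -1.0000. V = [p*·52.5475 + (1−p*)·95.6888]/1.01 = 63.8418. B = V − Δ·S = 155.6318.
(1,1): S=156.1800. Δ = (V_up−V_dn)/(S_up−S_dn) = (10.8091−52.5475)/(178.0452−104.6406) = -0.5686. V = [p*·10.8091 + (1−p*)·52.5475]/1.01 = 22.1324. B = V − Δ·S = 110.9376.
(0,0): S=137.0000. Δ = (V_up−V_dn)/(S_up−S_dn) = (22.1324−63.8418)/(156.1800−91.7900) = -0.6478. V = [p*·22.1324 + (1−p*)·63.8418]/1.01 = 33.3357. B = V − Δ·S = 122.0791.
Each (Δ,B) replicates both successor values, so the strategy is self-financing and V0 is arbitrage-free.

(0,0): Delta=-0.6478 Bond=122.0791
(1,0): Delta=-1.0000 Bond=155.6318
(1,1): Delta=-0.5686 Bond=110.9376
(2,0): Delta=-1.0000 Bond=157.1881
(2,1): Delta=-1.0000 Bond=157.1881
(2,2): Delta=-0.4717 Bond=94.7872
V0=33.3357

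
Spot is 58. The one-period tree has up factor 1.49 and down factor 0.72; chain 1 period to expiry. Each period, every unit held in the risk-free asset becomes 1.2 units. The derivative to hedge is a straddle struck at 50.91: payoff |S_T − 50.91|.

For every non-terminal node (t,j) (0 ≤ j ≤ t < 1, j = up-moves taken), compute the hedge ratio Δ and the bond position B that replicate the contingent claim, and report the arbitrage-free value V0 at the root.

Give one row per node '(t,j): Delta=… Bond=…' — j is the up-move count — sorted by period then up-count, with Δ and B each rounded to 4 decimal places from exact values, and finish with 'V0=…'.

Risk-neutral probability p* = (R−d)/(u−d) = (1.2−0.72)/(1.49−0.72) = 0.6234.
Terminal values V(1,·): V(1,0)=9.1500, V(1,1)=35.5100
Node (0,0) S=58.0000: V=(p*·35.5100+(1−p*)·9.1500)/1.2=21.3185; Δ=(35.5100−9.1500)/(86.4200−41.7600)=0.5902; B=V−Δ·S=-12.9153
Check: Δ(0,0)·S0 + B(0,0) = 21.3185 = V0.

(0,0): Delta=0.5902 Bond=-12.9153
V0=21.3185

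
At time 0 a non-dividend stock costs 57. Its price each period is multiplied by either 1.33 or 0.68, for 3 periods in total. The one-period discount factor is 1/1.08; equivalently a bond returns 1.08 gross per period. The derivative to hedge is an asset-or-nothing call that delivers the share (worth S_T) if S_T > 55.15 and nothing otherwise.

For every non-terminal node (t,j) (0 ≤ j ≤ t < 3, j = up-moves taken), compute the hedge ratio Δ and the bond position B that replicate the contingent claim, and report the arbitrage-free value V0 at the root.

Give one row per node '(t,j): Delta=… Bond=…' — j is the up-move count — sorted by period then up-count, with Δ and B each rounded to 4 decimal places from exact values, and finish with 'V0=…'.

(0,0): Delta=1.3253 Bond=-26.9535
(1,0): Delta=1.5506 Bond=-37.8427
(1,1): Delta=1.2533 Bond=-23.6517
(2,0): Delta=0.0000 Bond=0.0000
(2,1): Delta=2.0462 Bond=-66.4139
(2,2): Delta=1.0000 Bond=0.0000
V0=48.5909

Since d<R<u, set p* = (R−d)/(u−d) = 0.6154; price each node as the discounted p*-expectation of its children.
Payoff layer (t=3): V(3,0)=0.0000, V(3,1)=0.0000, V(3,2)=68.5626, V(3,3)=134.1003
(2,0): S=26.3568. Δ = (V_up−V_dn)/(S_up−S_dn) = (0.0000−0.0000)/(35.0545−17.9226) = 0.0000. V = [p*·0.0000 + (1−p*)·0.0000]/1.08 = 0.0000. B = V − Δ·S = 0.0000.
(2,1): S=51.5508. Δ = (V_up−V_dn)/(S_up−S_dn) = (68.5626−0.0000)/(68.5626−35.0545) = 2.0462. V = [p*·68.5626 + (1−p*)·0.0000]/1.08 = 39.0670. B = V − Δ·S = -66.4139.
(2,2): S=100.8273. Δ = (V_up−V_dn)/(S_up−S_dn) = (134.1003−68.5626)/(134.1003−68.5626) = 1.0000. V = [p*·134.1003 + (1−p*)·68.5626]/1.08 = 100.8273. B = V − Δ·S = 0.0000.
(1,0): S=38.7600. Δ = (V_up−V_dn)/(S_up−S_dn) = (39.0670−0.0000)/(51.5508−26.3568) = 1.5506. V = [p*·39.0670 + (1−p*)·0.0000]/1.08 = 22.2604. B = V − Δ·S = -37.8427.
(1,1): S=75.8100. Δ = (V_up−V_dn)/(S_up−S_dn) = (100.8273−39.0670)/(100.8273−51.5508) = 1.2533. V = [p*·100.8273 + (1−p*)·39.0670]/1.08 = 71.3642. B = V − Δ·S = -23.6517.
(0,0): S=57.0000. Δ = (V_up−V_dn)/(S_up−S_dn) = (71.3642−22.2604)/(75.8100−38.7600) = 1.3253. V = [p*·71.3642 + (1−p*)·22.2604]/1.08 = 48.5909. B = V − Δ·S = -26.9535.
The time-0 hedge costs 48.5909, which is the no-arbitrage price.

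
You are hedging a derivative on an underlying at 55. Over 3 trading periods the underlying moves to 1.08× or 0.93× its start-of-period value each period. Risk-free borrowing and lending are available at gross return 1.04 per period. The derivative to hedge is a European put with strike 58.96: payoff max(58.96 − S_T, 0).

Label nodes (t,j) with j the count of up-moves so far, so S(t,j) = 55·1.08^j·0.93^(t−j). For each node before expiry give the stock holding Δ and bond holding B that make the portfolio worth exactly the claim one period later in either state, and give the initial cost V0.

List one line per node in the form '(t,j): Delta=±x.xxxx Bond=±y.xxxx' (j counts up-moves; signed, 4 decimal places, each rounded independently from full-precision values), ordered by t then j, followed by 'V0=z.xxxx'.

The replicating-portfolio and risk-neutral prices coincide; use p* = (1.04−0.93)/(1.08−0.93) = 0.7333 for the latter.
At expiry t=3: V(3,0)=14.7204, V(3,1)=7.5849, V(3,2)=0.0000, V(3,3)=0.0000
Node (2,0) S=47.5695: V=(p*·7.5849+(1−p*)·14.7204)/1.04=9.1228; Δ=(7.5849−14.7204)/(51.3751−44.2396)=-1.0000; B=V−Δ·S=56.6923
Node (2,1) S=55.2420: V=(p*·0.0000+(1−p*)·7.5849)/1.04=1.9449; Δ=(0.0000−7.5849)/(59.6614−51.3751)=-0.9154; B=V−Δ·S=52.5111
Node (2,2) S=64.1520: V=(p*·0.0000+(1−p*)·0.0000)/1.04=0.0000; Δ=(0.0000−0.0000)/(69.2842−59.6614)=0.0000; B=V−Δ·S=0.0000
Node (1,0) S=51.1500: V=(p*·1.9449+(1−p*)·9.1228)/1.04=3.7106; Δ=(1.9449−9.1228)/(55.2420−47.5695)=-0.9355; B=V−Δ·S=51.5636
Node (1,1) S=59.4000: V=(p*·0.0000+(1−p*)·1.9449)/1.04=0.4987; Δ=(0.0000−1.9449)/(64.1520−55.2420)=-0.2183; B=V−Δ·S=13.4644
Node (0,0) S=55.0000: V=(p*·0.4987+(1−p*)·3.7106)/1.04=1.3031; Δ=(0.4987−3.7106)/(59.4000−51.1500)=-0.3893; B=V−Δ·S=22.7155
Root portfolio cost Δ·55+B reproduces V0=1.3031.

(0,0): Delta=-0.3893 Bond=22.7155
(1,0): Delta=-0.9355 Bond=51.5636
(1,1): Delta=-0.2183 Bond=13.4644
(2,0): Delta=-1.0000 Bond=56.6923
(2,1): Delta=-0.9154 Bond=52.5111
(2,2): Delta=0.0000 Bond=0.0000
V0=1.3031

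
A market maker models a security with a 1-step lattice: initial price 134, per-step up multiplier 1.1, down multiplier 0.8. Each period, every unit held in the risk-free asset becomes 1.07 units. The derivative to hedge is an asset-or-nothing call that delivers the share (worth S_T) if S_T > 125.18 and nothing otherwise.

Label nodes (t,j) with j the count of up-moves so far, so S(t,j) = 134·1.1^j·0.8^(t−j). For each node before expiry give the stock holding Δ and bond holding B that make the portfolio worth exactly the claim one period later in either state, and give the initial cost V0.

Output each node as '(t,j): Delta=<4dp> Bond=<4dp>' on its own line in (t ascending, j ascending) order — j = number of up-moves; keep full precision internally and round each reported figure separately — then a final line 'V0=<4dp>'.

Risk-neutral probability p* = (R−d)/(u−d) = (1.07−0.8)/(1.1−0.8) = 0.9000.
At expiry t=1: V(1,0)=0.0000, V(1,1)=147.4000
(0,0): S=134.0000. Δ = (V_up−V_dn)/(S_up−S_dn) = (147.4000−0.0000)/(147.4000−107.2000) = 3.6667. V = [p*·147.4000 + (1−p*)·0.0000]/1.07 = 123.9813. B = V − Δ·S = -367.3520.
Each (Δ,B) replicates both successor values, so the strategy is self-financing and V0 is arbitrage-free.

(0,0): Delta=3.6667 Bond=-367.3520
V0=123.9813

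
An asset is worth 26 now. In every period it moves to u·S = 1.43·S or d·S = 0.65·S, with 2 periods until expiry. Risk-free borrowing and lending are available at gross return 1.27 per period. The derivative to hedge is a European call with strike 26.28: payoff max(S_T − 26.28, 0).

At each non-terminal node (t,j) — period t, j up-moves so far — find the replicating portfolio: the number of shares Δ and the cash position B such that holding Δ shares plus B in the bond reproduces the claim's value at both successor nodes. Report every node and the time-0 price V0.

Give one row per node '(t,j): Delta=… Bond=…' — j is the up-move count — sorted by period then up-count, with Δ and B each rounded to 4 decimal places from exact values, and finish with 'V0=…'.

Risk-neutral probability p* = (R−d)/(u−d) = (1.27−0.65)/(1.43−0.65) = 0.7949.
Terminal payoffs: V(2,0)=0.0000, V(2,1)=0.0000, V(2,2)=26.8874
Node (1,0) S=16.9000: V=(p*·0.0000+(1−p*)·0.0000)/1.27=0.0000; Δ=(0.0000−0.0000)/(24.1670−10.9850)=0.0000; B=V−Δ·S=0.0000
Node (1,1) S=37.1800: V=(p*·26.8874+(1−p*)·0.0000)/1.27=16.8284; Δ=(26.8874−0.0000)/(53.1674−24.1670)=0.9271; B=V−Δ·S=-17.6427
Node (0,0) S=26.0000: V=(p*·16.8284+(1−p*)·0.0000)/1.27=10.5326; Δ=(16.8284−0.0000)/(37.1800−16.9000)=0.8298; B=V−Δ·S=-11.0422
Root portfolio cost Δ·26+B reproduces V0=10.5326.

(0,0): Delta=0.8298 Bond=-11.0422
(1,0): Delta=0.0000 Bond=0.0000
(1,1): Delta=0.9271 Bond=-17.6427
V0=10.5326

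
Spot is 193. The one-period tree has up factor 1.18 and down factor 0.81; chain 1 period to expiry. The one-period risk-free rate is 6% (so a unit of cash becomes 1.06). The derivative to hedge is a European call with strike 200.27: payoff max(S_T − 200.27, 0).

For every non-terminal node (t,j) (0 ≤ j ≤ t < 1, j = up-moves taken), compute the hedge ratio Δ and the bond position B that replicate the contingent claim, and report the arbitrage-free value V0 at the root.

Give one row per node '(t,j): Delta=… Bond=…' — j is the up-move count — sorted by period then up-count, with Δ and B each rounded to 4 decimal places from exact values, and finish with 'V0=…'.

(0,0): Delta=0.3847 Bond=-56.7330
V0=17.5102

Since d<R<u, set p* = (R−d)/(u−d) = 0.6757; price each node as the discounted p*-expectation of its children.
Payoff layer (t=1): V(1,0)=0.0000, V(1,1)=27.4700
Node (0,0) S=193.0000: V=(p*·27.4700+(1−p*)·0.0000)/1.06=17.5102; Δ=(27.4700−0.0000)/(227.7400−156.3300)=0.3847; B=V−Δ·S=-56.7330
Check: Δ(0,0)·S0 + B(0,0) = 17.5102 = V0.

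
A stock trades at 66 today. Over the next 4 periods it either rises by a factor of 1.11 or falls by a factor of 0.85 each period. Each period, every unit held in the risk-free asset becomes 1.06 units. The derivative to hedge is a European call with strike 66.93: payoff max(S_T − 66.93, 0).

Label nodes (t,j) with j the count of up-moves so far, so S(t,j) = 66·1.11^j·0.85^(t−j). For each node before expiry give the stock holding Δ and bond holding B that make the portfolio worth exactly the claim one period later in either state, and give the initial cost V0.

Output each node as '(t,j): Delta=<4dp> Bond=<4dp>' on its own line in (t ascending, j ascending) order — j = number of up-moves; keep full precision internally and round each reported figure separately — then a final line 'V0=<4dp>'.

(0,0): Delta=0.7854 Bond=-37.4796
(1,0): Delta=0.3899 Bond=-17.5382
(1,1): Delta=0.8575 Bond=-45.0117
(2,0): Delta=0.0000 Bond=0.0000
(2,1): Delta=0.4609 Bond=-23.0168
(2,2): Delta=0.9298 Bond=-53.5924
(3,0): Delta=0.0000 Bond=0.0000
(3,1): Delta=0.0000 Bond=0.0000
(3,2): Delta=0.5450 Bond=-30.2068
(3,3): Delta=1.0000 Bond=-63.1415
V0=14.3573

Since d<R<u, set p* = (R−d)/(u−d) = 0.8077; price each node as the discounted p*-expectation of its children.
Terminal values V(4,·): V(4,0)=0.0000, V(4,1)=0.0000, V(4,2)=0.0000, V(4,3)=9.7941, V(4,4)=33.2626
(3,0): S=40.5322. Δ = (V_up−V_dn)/(S_up−S_dn) = (0.0000−0.0000)/(44.9908−34.4524) = 0.0000. V = [p*·0.0000 + (1−p*)·0.0000]/1.06 = 0.0000. B = V − Δ·S = 0.0000.
(3,1): S=52.9303. Δ = (V_up−V_dn)/(S_up−S_dn) = (0.0000−0.0000)/(58.7527−44.9908) = 0.0000. V = [p*·0.0000 + (1−p*)·0.0000]/1.06 = 0.0000. B = V − Δ·S = 0.0000.
(3,2): S=69.1208. Δ = (V_up−V_dn)/(S_up−S_dn) = (9.7941−0.0000)/(76.7241−58.7527) = 0.5450. V = [p*·9.7941 + (1−p*)·0.0000]/1.06 = 7.4628. B = V − Δ·S = -30.2068.
(3,3): S=90.2636. Δ = (V_up−V_dn)/(S_up−S_dn) = (33.2626−9.7941)/(100.1926−76.7241) = 1.0000. V = [p*·33.2626 + (1−p*)·9.7941]/1.06 = 27.1221. B = V − Δ·S = -63.1415.
(2,0): S=47.6850. Δ = (V_up−V_dn)/(S_up−S_dn) = (0.0000−0.0000)/(52.9303−40.5322) = 0.0000. V = [p*·0.0000 + (1−p*)·0.0000]/1.06 = 0.0000. B = V − Δ·S = 0.0000.
(2,1): S=62.2710. Δ = (V_up−V_dn)/(S_up−S_dn) = (7.4628−0.0000)/(69.1208−52.9303) = 0.4609. V = [p*·7.4628 + (1−p*)·0.0000]/1.06 = 5.6865. B = V − Δ·S = -23.0168.
(2,2): S=81.3186. Δ = (V_up−V_dn)/(S_up−S_dn) = (27.1221−7.4628)/(90.2636−69.1208) = 0.9298. V = [p*·27.1221 + (1−p*)·7.4628]/1.06 = 22.0203. B = V − Δ·S = -53.5924.
(1,0): S=56.1000. Δ = (V_up−V_dn)/(S_up−S_dn) = (5.6865−0.0000)/(62.2710−47.6850) = 0.3899. V = [p*·5.6865 + (1−p*)·0.0000]/1.06 = 4.3330. B = V − Δ·S = -17.5382.
(1,1): S=73.2600. Δ = (V_up−V_dn)/(S_up−S_dn) = (22.0203−5.6865)/(81.3186−62.2710) = 0.8575. V = [p*·22.0203 + (1−p*)·5.6865]/1.06 = 17.8105. B = V − Δ·S = -45.0117.
(0,0): S=66.0000. Δ = (V_up−V_dn)/(S_up−S_dn) = (17.8105−4.3330)/(73.2600−56.1000) = 0.7854. V = [p*·17.8105 + (1−p*)·4.3330]/1.06 = 14.3573. B = V − Δ·S = -37.4796.
Root portfolio cost Δ·66+B reproduces V0=14.3573.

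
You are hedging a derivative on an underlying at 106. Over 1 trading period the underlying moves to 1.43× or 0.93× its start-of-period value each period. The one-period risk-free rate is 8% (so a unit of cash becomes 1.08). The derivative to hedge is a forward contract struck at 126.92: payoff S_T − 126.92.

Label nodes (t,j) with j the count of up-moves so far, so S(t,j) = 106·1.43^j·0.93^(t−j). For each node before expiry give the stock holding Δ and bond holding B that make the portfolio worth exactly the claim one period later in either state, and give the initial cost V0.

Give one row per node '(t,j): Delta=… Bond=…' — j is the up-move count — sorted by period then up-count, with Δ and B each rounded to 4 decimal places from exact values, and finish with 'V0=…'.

Under the risk-neutral measure, an up-move has probability p* = (R−d)/(u−d) = 0.3000 and values discount at R = 1.08.
At expiry t=1: V(1,0)=-28.3400, V(1,1)=24.6600
  t=0,j=0: stock 106.0000 → up 151.5800 (V=24.6600), down 98.5800 (V=-28.3400). Price -11.5185; hedge Δ=1.0000, bond B=-117.5185.
Root portfolio cost Δ·106+B reproduces V0=-11.5185.

(0,0): Delta=1.0000 Bond=-117.5185
V0=-11.5185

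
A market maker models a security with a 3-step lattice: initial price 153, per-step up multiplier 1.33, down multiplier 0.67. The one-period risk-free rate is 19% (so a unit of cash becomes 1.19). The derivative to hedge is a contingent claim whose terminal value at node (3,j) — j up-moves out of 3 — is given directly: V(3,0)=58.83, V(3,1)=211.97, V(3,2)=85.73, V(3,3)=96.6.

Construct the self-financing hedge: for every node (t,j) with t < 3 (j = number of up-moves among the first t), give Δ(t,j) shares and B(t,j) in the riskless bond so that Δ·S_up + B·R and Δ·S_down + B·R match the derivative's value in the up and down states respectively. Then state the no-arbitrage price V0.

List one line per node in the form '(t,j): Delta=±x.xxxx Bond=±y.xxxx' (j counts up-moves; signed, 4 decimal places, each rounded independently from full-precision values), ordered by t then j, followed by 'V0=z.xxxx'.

(0,0): Delta=-0.1997 Bond=92.3984
(1,0): Delta=-0.8319 Bond=174.7604
(1,1): Delta=-0.1140 Bond=92.5062
(2,0): Delta=3.3783 Bond=-81.2019
(2,1): Delta=-1.4029 Bond=285.8174
(2,2): Delta=0.0609 Bond=62.7692
V0=61.8431

The replicating-portfolio and risk-neutral prices coincide; use p* = (1.19−0.67)/(1.33−0.67) = 0.7879 for the latter.
Terminal values V(3,·): V(3,0)=58.8300, V(3,1)=211.9700, V(3,2)=85.7300, V(3,3)=96.6000
Node (2,0) S=68.6817: V=(p*·211.9700+(1−p*)·58.8300)/1.19=150.8284; Δ=(211.9700−58.8300)/(91.3467−46.0167)=3.3783; B=V−Δ·S=-81.2019
Node (2,1) S=136.3383: V=(p*·85.7300+(1−p*)·211.9700)/1.19=94.5447; Δ=(85.7300−211.9700)/(181.3299−91.3467)=-1.4029; B=V−Δ·S=285.8174
Node (2,2) S=270.6417: V=(p*·96.6000+(1−p*)·85.7300)/1.19=79.2389; Δ=(96.6000−85.7300)/(359.9535−181.3299)=0.0609; B=V−Δ·S=62.7692
Node (1,0) S=102.5100: V=(p*·94.5447+(1−p*)·150.8284)/1.19=89.4821; Δ=(94.5447−150.8284)/(136.3383−68.6817)=-0.8319; B=V−Δ·S=174.7604
Node (1,1) S=203.4900: V=(p*·79.2389+(1−p*)·94.5447)/1.19=69.3156; Δ=(79.2389−94.5447)/(270.6417−136.3383)=-0.1140; B=V−Δ·S=92.5062
Node (0,0) S=153.0000: V=(p*·69.3156+(1−p*)·89.4821)/1.19=61.8431; Δ=(69.3156−89.4821)/(203.4900−102.5100)=-0.1997; B=V−Δ·S=92.3984
Check: Δ(0,0)·S0 + B(0,0) = 61.8431 = V0.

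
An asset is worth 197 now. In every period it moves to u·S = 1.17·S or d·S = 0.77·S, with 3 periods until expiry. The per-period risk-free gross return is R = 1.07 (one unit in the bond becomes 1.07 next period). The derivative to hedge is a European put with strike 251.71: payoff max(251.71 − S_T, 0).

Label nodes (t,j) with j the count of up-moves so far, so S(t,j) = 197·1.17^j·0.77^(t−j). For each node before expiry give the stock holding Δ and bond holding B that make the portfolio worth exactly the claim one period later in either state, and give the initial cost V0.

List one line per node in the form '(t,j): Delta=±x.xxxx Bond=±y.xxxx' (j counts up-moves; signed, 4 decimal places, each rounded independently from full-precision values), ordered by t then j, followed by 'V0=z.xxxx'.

No-arbitrage ⇒ martingale measure with p* = (R−d)/(u−d) = 0.7500.
Terminal payoffs: V(3,0)=161.7730, V(3,1)=115.0525, V(3,2)=44.0616, V(3,3)=0.0000
(2,0): S=116.8013. Δ = (V_up−V_dn)/(S_up−S_dn) = (115.0525−161.7730)/(136.6575−89.9370) = -1.0000. V = [p*·115.0525 + (1−p*)·161.7730]/1.07 = 118.4417. B = V − Δ·S = 235.2430.
(2,1): S=177.4773. Δ = (V_up−V_dn)/(S_up−S_dn) = (44.0616−115.0525)/(207.6484−136.6575) = -1.0000. V = [p*·44.0616 + (1−p*)·115.0525]/1.07 = 57.7657. B = V − Δ·S = 235.2430.
(2,2): S=269.6733. Δ = (V_up−V_dn)/(S_up−S_dn) = (0.0000−44.0616)/(315.5178−207.6484) = -0.4085. V = [p*·0.0000 + (1−p*)·44.0616]/1.07 = 10.2948. B = V − Δ·S = 120.4487.
(1,0): S=151.6900. Δ = (V_up−V_dn)/(S_up−S_dn) = (57.7657−118.4417)/(177.4773−116.8013) = -1.0000. V = [p*·57.7657 + (1−p*)·118.4417]/1.07 = 68.1633. B = V − Δ·S = 219.8533.
(1,1): S=230.4900. Δ = (V_up−V_dn)/(S_up−S_dn) = (10.2948−57.7657)/(269.6733−177.4773) = -0.5149. V = [p*·10.2948 + (1−p*)·57.7657]/1.07 = 20.7126. B = V − Δ·S = 139.3899.
(0,0): S=197.0000. Δ = (V_up−V_dn)/(S_up−S_dn) = (20.7126−68.1633)/(230.4900−151.6900) = -0.6022. V = [p*·20.7126 + (1−p*)·68.1633]/1.07 = 30.4442. B = V − Δ·S = 149.0708.
Self-financing check: at every node Δ·S+B equals the discounted successor values.

(0,0): Delta=-0.6022 Bond=149.0708
(1,0): Delta=-1.0000 Bond=219.8533
(1,1): Delta=-0.5149 Bond=139.3899
(2,0): Delta=-1.0000 Bond=235.2430
(2,1): Delta=-1.0000 Bond=235.2430
(2,2): Delta=-0.4085 Bond=120.4487
V0=30.4442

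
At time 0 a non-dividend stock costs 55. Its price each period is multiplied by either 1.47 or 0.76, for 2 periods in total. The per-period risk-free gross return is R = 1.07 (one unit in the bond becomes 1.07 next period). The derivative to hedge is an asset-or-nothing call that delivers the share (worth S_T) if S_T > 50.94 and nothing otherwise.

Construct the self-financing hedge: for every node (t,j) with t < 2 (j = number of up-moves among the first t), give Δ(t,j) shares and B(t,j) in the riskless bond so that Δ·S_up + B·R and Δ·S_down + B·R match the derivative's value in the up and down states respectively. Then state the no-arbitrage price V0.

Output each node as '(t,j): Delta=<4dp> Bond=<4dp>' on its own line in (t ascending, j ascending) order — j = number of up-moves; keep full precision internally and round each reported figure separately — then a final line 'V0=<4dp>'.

No-arbitrage ⇒ martingale measure with p* = (R−d)/(u−d) = 0.4366.
Payoff layer (t=2): V(2,0)=0.0000, V(2,1)=61.4460, V(2,2)=118.8495
  t=1,j=0: stock 41.8000 → up 61.4460 (V=61.4460), down 31.7680 (V=0.0000). Price 25.0734; hedge Δ=2.0704, bond B=-61.4703.
  t=1,j=1: stock 80.8500 → up 118.8495 (V=118.8495), down 61.4460 (V=61.4460). Price 80.8500; hedge Δ=1.0000, bond B=0.0000.
  t=0,j=0: stock 55.0000 → up 80.8500 (V=80.8500), down 41.8000 (V=25.0734). Price 46.1930; hedge Δ=1.4283, bond B=-32.3655.
Root portfolio cost Δ·55+B reproduces V0=46.1930.

(0,0): Delta=1.4283 Bond=-32.3655
(1,0): Delta=2.0704 Bond=-61.4703
(1,1): Delta=1.0000 Bond=0.0000
V0=46.1930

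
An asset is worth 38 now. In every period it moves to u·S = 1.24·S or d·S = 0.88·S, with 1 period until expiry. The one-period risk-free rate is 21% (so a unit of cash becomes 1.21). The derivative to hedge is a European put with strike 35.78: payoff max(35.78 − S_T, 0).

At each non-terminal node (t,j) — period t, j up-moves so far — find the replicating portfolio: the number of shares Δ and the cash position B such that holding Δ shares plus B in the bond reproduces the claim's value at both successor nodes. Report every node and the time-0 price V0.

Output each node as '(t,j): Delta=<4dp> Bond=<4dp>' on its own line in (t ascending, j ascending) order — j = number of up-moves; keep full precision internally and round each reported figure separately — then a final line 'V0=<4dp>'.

(0,0): Delta=-0.1711 Bond=6.6612
V0=0.1612

No-arbitrage ⇒ martingale measure with p* = (R−d)/(u−d) = 0.9167.
At expiry t=1: V(1,0)=2.3400, V(1,1)=0.0000
(0,0): S=38.0000. Δ = (V_up−V_dn)/(S_up−S_dn) = (0.0000−2.3400)/(47.1200−33.4400) = -0.1711. V = [p*·0.0000 + (1−p*)·2.3400]/1.21 = 0.1612. B = V − Δ·S = 6.6612.
Each (Δ,B) replicates both successor values, so the strategy is self-financing and V0 is arbitrage-free.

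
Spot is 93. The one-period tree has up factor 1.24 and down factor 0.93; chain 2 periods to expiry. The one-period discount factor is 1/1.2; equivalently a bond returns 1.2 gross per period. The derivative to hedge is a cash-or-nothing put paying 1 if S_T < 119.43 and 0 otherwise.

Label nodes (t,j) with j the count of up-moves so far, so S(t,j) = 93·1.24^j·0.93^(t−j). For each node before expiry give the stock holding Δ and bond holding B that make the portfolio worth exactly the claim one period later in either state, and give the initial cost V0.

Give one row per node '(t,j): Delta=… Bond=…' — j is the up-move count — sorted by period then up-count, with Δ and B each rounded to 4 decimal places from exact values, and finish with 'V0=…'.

(0,0): Delta=-0.0252 Bond=2.5090
(1,0): Delta=0.0000 Bond=0.8333
(1,1): Delta=-0.0280 Bond=3.3333
V0=0.1676

The replicating-portfolio and risk-neutral prices coincide; use p* = (1.2−0.93)/(1.24−0.93) = 0.8710 for the latter.
Payoff layer (t=2): V(2,0)=1.0000, V(2,1)=1.0000, V(2,2)=0.0000
Node (1,0) S=86.4900: V=(p*·1.0000+(1−p*)·1.0000)/1.2=0.8333; Δ=(1.0000−1.0000)/(107.2476−80.4357)=0.0000; B=V−Δ·S=0.8333
Node (1,1) S=115.3200: V=(p*·0.0000+(1−p*)·1.0000)/1.2=0.1075; Δ=(0.0000−1.0000)/(142.9968−107.2476)=-0.0280; B=V−Δ·S=3.3333
Node (0,0) S=93.0000: V=(p*·0.1075+(1−p*)·0.8333)/1.2=0.1676; Δ=(0.1075−0.8333)/(115.3200−86.4900)=-0.0252; B=V−Δ·S=2.5090
Each (Δ,B) replicates both successor values, so the strategy is self-financing and V0 is arbitrage-free.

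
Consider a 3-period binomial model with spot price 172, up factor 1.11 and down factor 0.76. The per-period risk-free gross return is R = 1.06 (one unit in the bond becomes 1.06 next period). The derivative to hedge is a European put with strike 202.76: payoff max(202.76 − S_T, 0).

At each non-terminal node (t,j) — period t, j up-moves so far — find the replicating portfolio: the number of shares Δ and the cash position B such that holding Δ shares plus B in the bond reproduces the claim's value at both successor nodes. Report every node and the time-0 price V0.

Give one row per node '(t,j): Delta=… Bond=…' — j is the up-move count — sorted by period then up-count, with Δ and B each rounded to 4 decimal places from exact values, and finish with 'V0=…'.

The replicating-portfolio and risk-neutral prices coincide; use p* = (1.06−0.76)/(1.11−0.76) = 0.8571 for the latter.
Terminal values V(3,·): V(3,0)=127.2561, V(3,1)=92.4846, V(3,2)=41.6999, V(3,3)=0.0000
  t=2,j=0: stock 99.3472 → up 110.2754 (V=92.4846), down 75.5039 (V=127.2561). Price 91.9358; hedge Δ=-1.0000, bond B=191.2830.
  t=2,j=1: stock 145.0992 → up 161.0601 (V=41.6999), down 110.2754 (V=92.4846). Price 46.1838; hedge Δ=-1.0000, bond B=191.2830.
  t=2,j=2: stock 211.9212 → up 235.2325 (V=0.0000), down 161.0601 (V=41.6999). Price 5.6199; hedge Δ=-0.5622, bond B=124.7625.
  t=1,j=0: stock 130.7200 → up 145.0992 (V=46.1838), down 99.3472 (V=91.9358). Price 49.7357; hedge Δ=-1.0000, bond B=180.4557.
  t=1,j=1: stock 190.9200 → up 211.9212 (V=5.6199), down 145.0992 (V=46.1838). Price 10.7687; hedge Δ=-0.6070, bond B=126.6655.
  t=0,j=0: stock 172.0000 → up 190.9200 (V=10.7687), down 130.7200 (V=49.7357). Price 15.4107; hedge Δ=-0.6473, bond B=126.7451.
The time-0 hedge costs 15.4107, which is the no-arbitrage price.

(0,0): Delta=-0.6473 Bond=126.7451
(1,0): Delta=-1.0000 Bond=180.4557
(1,1): Delta=-0.6070 Bond=126.6655
(2,0): Delta=-1.0000 Bond=191.2830
(2,1): Delta=-1.0000 Bond=191.2830
(2,2): Delta=-0.5622 Bond=124.7625
V0=15.4107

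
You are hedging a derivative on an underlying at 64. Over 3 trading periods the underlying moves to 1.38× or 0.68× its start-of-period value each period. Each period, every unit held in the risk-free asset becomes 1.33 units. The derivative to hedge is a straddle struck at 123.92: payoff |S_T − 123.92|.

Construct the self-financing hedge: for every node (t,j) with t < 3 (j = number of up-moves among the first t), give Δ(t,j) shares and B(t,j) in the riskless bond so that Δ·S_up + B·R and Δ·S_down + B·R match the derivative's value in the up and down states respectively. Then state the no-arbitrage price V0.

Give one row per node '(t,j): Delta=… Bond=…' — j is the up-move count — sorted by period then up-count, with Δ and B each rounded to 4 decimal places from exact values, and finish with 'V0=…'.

(0,0): Delta=-0.0365 Bond=21.1452
(1,0): Delta=-1.0000 Bond=70.0548
(1,1): Delta=0.0000 Bond=24.8976
(2,0): Delta=-1.0000 Bond=93.1729
(2,1): Delta=-1.0000 Bond=93.1729
(2,2): Delta=0.0379 Bond=28.4939
V0=18.8095

Risk-neutral probability p* = (R−d)/(u−d) = (1.33−0.68)/(1.38−0.68) = 0.9286.
At expiry t=3: V(3,0)=103.7964, V(3,1)=83.0808, V(3,2)=41.0405, V(3,3)=44.2766
(2,0): S=29.5936. Δ = (V_up−V_dn)/(S_up−S_dn) = (83.0808−103.7964)/(40.8392−20.1236) = -1.0000. V = [p*·83.0808 + (1−p*)·103.7964]/1.33 = 63.5793. B = V − Δ·S = 93.1729.
(2,1): S=60.0576. Δ = (V_up−V_dn)/(S_up−S_dn) = (41.0405−83.0808)/(82.8795−40.8392) = -1.0000. V = [p*·41.0405 + (1−p*)·83.0808]/1.33 = 33.1153. B = V − Δ·S = 93.1729.
(2,2): S=121.8816. Δ = (V_up−V_dn)/(S_up−S_dn) = (44.2766−41.0405)/(168.1966−82.8795) = 0.0379. V = [p*·44.2766 + (1−p*)·41.0405]/1.33 = 33.1169. B = V − Δ·S = 28.4939.
(1,0): S=43.5200. Δ = (V_up−V_dn)/(S_up−S_dn) = (33.1153−63.5793)/(60.0576−29.5936) = -1.0000. V = [p*·33.1153 + (1−p*)·63.5793]/1.33 = 26.5348. B = V − Δ·S = 70.0548.
(1,1): S=88.3200. Δ = (V_up−V_dn)/(S_up−S_dn) = (33.1169−33.1153)/(121.8816−60.0576) = 0.0000. V = [p*·33.1169 + (1−p*)·33.1153]/1.33 = 24.8998. B = V − Δ·S = 24.8976.
(0,0): S=64.0000. Δ = (V_up−V_dn)/(S_up−S_dn) = (24.8998−26.5348)/(88.3200−43.5200) = -0.0365. V = [p*·24.8998 + (1−p*)·26.5348]/1.33 = 18.8095. B = V − Δ·S = 21.1452.
Check: Δ(0,0)·S0 + B(0,0) = 18.8095 = V0.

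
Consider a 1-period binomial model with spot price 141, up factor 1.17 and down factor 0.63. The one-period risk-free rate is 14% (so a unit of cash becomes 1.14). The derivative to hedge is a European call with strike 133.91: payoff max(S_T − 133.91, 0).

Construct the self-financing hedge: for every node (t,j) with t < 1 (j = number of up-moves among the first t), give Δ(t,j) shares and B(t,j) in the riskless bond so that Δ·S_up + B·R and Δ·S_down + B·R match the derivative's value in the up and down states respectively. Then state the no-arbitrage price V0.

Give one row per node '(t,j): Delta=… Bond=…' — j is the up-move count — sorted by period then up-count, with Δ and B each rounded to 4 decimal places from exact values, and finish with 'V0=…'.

Risk-neutral probability p* = (R−d)/(u−d) = (1.14−0.63)/(1.17−0.63) = 0.9444.
Terminal payoffs: V(1,0)=0.0000, V(1,1)=31.0600
Node (0,0) S=141.0000: V=(p*·31.0600+(1−p*)·0.0000)/1.14=25.7320; Δ=(31.0600−0.0000)/(164.9700−88.8300)=0.4079; B=V−Δ·S=-31.7865
The time-0 hedge costs 25.7320, which is the no-arbitrage price.

(0,0): Delta=0.4079 Bond=-31.7865
V0=25.7320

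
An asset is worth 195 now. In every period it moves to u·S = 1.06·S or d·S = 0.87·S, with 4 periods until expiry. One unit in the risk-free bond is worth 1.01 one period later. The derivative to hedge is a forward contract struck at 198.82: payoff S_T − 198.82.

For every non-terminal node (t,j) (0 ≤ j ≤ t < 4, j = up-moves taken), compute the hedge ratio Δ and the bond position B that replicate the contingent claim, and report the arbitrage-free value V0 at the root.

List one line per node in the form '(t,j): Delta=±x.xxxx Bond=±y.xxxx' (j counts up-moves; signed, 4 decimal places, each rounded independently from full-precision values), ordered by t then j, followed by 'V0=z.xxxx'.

Since d<R<u, set p* = (R−d)/(u−d) = 0.7368; price each node as the discounted p*-expectation of its children.
Terminal payoffs: V(4,0)=-87.1050, V(4,1)=-62.7074, V(4,2)=-32.9817, V(4,3)=3.2359, V(4,4)=47.3630
  t=3,j=0: stock 128.4081 → up 136.1126 (V=-62.7074), down 111.7150 (V=-87.1050). Price -68.4434; hedge Δ=1.0000, bond B=-196.8515.
  t=3,j=1: stock 156.4512 → up 165.8383 (V=-32.9817), down 136.1126 (V=-62.7074). Price -40.4003; hedge Δ=1.0000, bond B=-196.8515.
  t=3,j=2: stock 190.6187 → up 202.0559 (V=3.2359), down 165.8383 (V=-32.9817). Price -6.2327; hedge Δ=1.0000, bond B=-196.8515.
  t=3,j=3: stock 232.2481 → up 246.1830 (V=47.3630), down 202.0559 (V=3.2359). Price 35.3966; hedge Δ=1.0000, bond B=-196.8515.
  t=2,j=0: stock 147.5955 → up 156.4512 (V=-40.4003), down 128.4081 (V=-68.4434). Price -47.3070; hedge Δ=1.0000, bond B=-194.9025.
  t=2,j=1: stock 179.8290 → up 190.6187 (V=-6.2327), down 156.4512 (V=-40.4003). Price -15.0735; hedge Δ=1.0000, bond B=-194.9025.
  t=2,j=2: stock 219.1020 → up 232.2481 (V=35.3966), down 190.6187 (V=-6.2327). Price 24.1995; hedge Δ=1.0000, bond B=-194.9025.
  t=1,j=0: stock 169.6500 → up 179.8290 (V=-15.0735), down 147.5955 (V=-47.3070). Price -23.3227; hedge Δ=1.0000, bond B=-192.9727.
  t=1,j=1: stock 206.7000 → up 219.1020 (V=24.1995), down 179.8290 (V=-15.0735). Price 13.7273; hedge Δ=1.0000, bond B=-192.9727.
  t=0,j=0: stock 195.0000 → up 206.7000 (V=13.7273), down 169.6500 (V=-23.3227). Price 3.9379; hedge Δ=1.0000, bond B=-191.0621.
Each (Δ,B) replicates both successor values, so the strategy is self-financing and V0 is arbitrage-free.

(0,0): Delta=1.0000 Bond=-191.0621
(1,0): Delta=1.0000 Bond=-192.9727
(1,1): Delta=1.0000 Bond=-192.9727
(2,0): Delta=1.0000 Bond=-194.9025
(2,1): Delta=1.0000 Bond=-194.9025
(2,2): Delta=1.0000 Bond=-194.9025
(3,0): Delta=1.0000 Bond=-196.8515
(3,1): Delta=1.0000 Bond=-196.8515
(3,2): Delta=1.0000 Bond=-196.8515
(3,3): Delta=1.0000 Bond=-196.8515
V0=3.9379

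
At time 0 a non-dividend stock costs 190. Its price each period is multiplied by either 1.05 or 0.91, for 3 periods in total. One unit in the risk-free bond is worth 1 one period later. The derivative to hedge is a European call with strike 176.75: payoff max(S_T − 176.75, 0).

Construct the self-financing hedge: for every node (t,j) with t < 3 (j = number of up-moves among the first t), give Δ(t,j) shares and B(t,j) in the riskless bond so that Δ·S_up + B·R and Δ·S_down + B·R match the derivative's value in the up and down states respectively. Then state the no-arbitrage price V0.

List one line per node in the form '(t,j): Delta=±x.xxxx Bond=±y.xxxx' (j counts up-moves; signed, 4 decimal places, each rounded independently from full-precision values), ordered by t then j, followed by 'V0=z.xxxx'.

(0,0): Delta=0.6951 Bond=-114.4491
(1,0): Delta=0.3684 Bond=-57.9662
(1,1): Delta=0.8524 Bond=-145.8284
(2,0): Delta=0.0000 Bond=0.0000
(2,1): Delta=0.5458 Bond=-90.1696
(2,2): Delta=1.0000 Bond=-176.7500
V0=17.6190

Under the risk-neutral measure, an up-move has probability p* = (R−d)/(u−d) = 0.6429 and values discount at R = 1.
At expiry t=3: V(3,0)=0.0000, V(3,1)=0.0000, V(3,2)=13.8723, V(3,3)=43.1988
  t=2,j=0: stock 157.3390 → up 165.2060 (V=0.0000), down 143.1785 (V=0.0000). Price 0.0000; hedge Δ=0.0000, bond B=0.0000.
  t=2,j=1: stock 181.5450 → up 190.6223 (V=13.8723), down 165.2060 (V=0.0000). Price 8.9179; hedge Δ=0.5458, bond B=-90.1696.
  t=2,j=2: stock 209.4750 → up 219.9487 (V=43.1988), down 190.6223 (V=13.8723). Price 32.7250; hedge Δ=1.0000, bond B=-176.7500.
  t=1,j=0: stock 172.9000 → up 181.5450 (V=8.9179), down 157.3390 (V=0.0000). Price 5.7329; hedge Δ=0.3684, bond B=-57.9662.
  t=1,j=1: stock 199.5000 → up 209.4750 (V=32.7250), down 181.5450 (V=8.9179). Price 24.2225; hedge Δ=0.8524, bond B=-145.8284.
  t=0,j=0: stock 190.0000 → up 199.5000 (V=24.2225), down 172.9000 (V=5.7329). Price 17.6190; hedge Δ=0.6951, bond B=-114.4491.
Each (Δ,B) replicates both successor values, so the strategy is self-financing and V0 is arbitrage-free.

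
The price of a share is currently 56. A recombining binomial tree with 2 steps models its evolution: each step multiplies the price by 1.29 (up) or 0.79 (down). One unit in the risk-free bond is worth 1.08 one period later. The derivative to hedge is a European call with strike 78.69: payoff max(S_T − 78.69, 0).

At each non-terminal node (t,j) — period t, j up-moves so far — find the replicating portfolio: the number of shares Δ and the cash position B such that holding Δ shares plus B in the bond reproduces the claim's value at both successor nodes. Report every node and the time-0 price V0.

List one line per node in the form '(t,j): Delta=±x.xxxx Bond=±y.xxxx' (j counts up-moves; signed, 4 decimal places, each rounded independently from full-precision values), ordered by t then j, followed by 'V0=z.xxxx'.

The replicating-portfolio and risk-neutral prices coincide; use p* = (1.08−0.79)/(1.29−0.79) = 0.5800 for the latter.
Payoff layer (t=2): V(2,0)=0.0000, V(2,1)=0.0000, V(2,2)=14.4996
  t=1,j=0: stock 44.2400 → up 57.0696 (V=0.0000), down 34.9496 (V=0.0000). Price 0.0000; hedge Δ=0.0000, bond B=0.0000.
  t=1,j=1: stock 72.2400 → up 93.1896 (V=14.4996), down 57.0696 (V=0.0000). Price 7.7868; hedge Δ=0.4014, bond B=-21.2124.
  t=0,j=0: stock 56.0000 → up 72.2400 (V=7.7868), down 44.2400 (V=0.0000). Price 4.1818; hedge Δ=0.2781, bond B=-11.3918.
Each (Δ,B) replicates both successor values, so the strategy is self-financing and V0 is arbitrage-free.

(0,0): Delta=0.2781 Bond=-11.3918
(1,0): Delta=0.0000 Bond=0.0000
(1,1): Delta=0.4014 Bond=-21.2124
V0=4.1818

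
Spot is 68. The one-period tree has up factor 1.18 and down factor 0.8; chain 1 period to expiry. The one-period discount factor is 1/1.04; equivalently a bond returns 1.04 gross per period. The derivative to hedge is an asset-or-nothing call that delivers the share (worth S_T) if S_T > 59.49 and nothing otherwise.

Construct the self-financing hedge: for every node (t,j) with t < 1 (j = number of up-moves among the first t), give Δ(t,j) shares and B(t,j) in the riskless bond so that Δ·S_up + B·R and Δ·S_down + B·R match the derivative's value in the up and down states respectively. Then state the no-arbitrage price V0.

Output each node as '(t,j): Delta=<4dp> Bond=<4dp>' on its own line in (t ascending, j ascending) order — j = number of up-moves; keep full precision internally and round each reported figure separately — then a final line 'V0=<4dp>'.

No-arbitrage ⇒ martingale measure with p* = (R−d)/(u−d) = 0.6316.
Terminal payoffs: V(1,0)=0.0000, V(1,1)=80.2400
(0,0): S=68.0000. Δ = (V_up−V_dn)/(S_up−S_dn) = (80.2400−0.0000)/(80.2400−54.4000) = 3.1053. V = [p*·80.2400 + (1−p*)·0.0000]/1.04 = 48.7287. B = V − Δ·S = -162.4291.
Each (Δ,B) replicates both successor values, so the strategy is self-financing and V0 is arbitrage-free.

(0,0): Delta=3.1053 Bond=-162.4291
V0=48.7287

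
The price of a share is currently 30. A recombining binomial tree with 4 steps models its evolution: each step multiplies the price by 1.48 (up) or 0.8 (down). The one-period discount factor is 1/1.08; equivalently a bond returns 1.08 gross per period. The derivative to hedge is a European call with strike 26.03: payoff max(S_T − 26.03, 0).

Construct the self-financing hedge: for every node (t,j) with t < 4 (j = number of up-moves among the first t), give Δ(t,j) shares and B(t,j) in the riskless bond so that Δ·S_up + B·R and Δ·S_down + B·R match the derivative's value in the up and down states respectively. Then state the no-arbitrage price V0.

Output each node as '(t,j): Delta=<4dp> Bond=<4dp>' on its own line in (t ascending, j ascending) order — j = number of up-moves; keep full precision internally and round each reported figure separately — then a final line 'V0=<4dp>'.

No-arbitrage ⇒ martingale measure with p* = (R−d)/(u−d) = 0.4118.
Terminal payoffs: V(4,0)=0.0000, V(4,1)=0.0000, V(4,2)=16.0257, V(4,3)=51.7730, V(4,4)=117.9056
Node (3,0) S=15.3600: V=(p*·0.0000+(1−p*)·0.0000)/1.08=0.0000; Δ=(0.0000−0.0000)/(22.7328−12.2880)=0.0000; B=V−Δ·S=0.0000
Node (3,1) S=28.4160: V=(p*·16.0257+(1−p*)·0.0000)/1.08=6.1100; Δ=(16.0257−0.0000)/(42.0557−22.7328)=0.8294; B=V−Δ·S=-17.4572
Node (3,2) S=52.5696: V=(p*·51.7730+(1−p*)·16.0257)/1.08=28.4677; Δ=(51.7730−16.0257)/(77.8030−42.0557)=1.0000; B=V−Δ·S=-24.1019
Node (3,3) S=97.2538: V=(p*·117.9056+(1−p*)·51.7730)/1.08=73.1519; Δ=(117.9056−51.7730)/(143.9356−77.8030)=1.0000; B=V−Δ·S=-24.1019
Node (2,0) S=19.2000: V=(p*·6.1100+(1−p*)·0.0000)/1.08=2.3295; Δ=(6.1100−0.0000)/(28.4160−15.3600)=0.4680; B=V−Δ·S=-6.6558
Node (2,1) S=35.5200: V=(p*·28.4677+(1−p*)·6.1100)/1.08=14.1816; Δ=(28.4677−6.1100)/(52.5696−28.4160)=0.9256; B=V−Δ·S=-18.6974
Node (2,2) S=65.7120: V=(p*·73.1519+(1−p*)·28.4677)/1.08=43.3955; Δ=(73.1519−28.4677)/(97.2538−52.5696)=1.0000; B=V−Δ·S=-22.3165
Node (1,0) S=24.0000: V=(p*·14.1816+(1−p*)·2.3295)/1.08=6.6757; Δ=(14.1816−2.3295)/(35.5200−19.2000)=0.7262; B=V−Δ·S=-10.7538
Node (1,1) S=44.4000: V=(p*·43.3955+(1−p*)·14.1816)/1.08=24.2693; Δ=(43.3955−14.1816)/(65.7120−35.5200)=0.9676; B=V−Δ·S=-18.6923
Node (0,0) S=30.0000: V=(p*·24.2693+(1−p*)·6.6757)/1.08=12.8890; Δ=(24.2693−6.6757)/(44.4000−24.0000)=0.8624; B=V−Δ·S=-12.9839
Self-financing check: at every node Δ·S+B equals the discounted successor values.

(0,0): Delta=0.8624 Bond=-12.9839
(1,0): Delta=0.7262 Bond=-10.7538
(1,1): Delta=0.9676 Bond=-18.6923
(2,0): Delta=0.4680 Bond=-6.6558
(2,1): Delta=0.9256 Bond=-18.6974
(2,2): Delta=1.0000 Bond=-22.3165
(3,0): Delta=0.0000 Bond=0.0000
(3,1): Delta=0.8294 Bond=-17.4572
(3,2): Delta=1.0000 Bond=-24.1019
(3,3): Delta=1.0000 Bond=-24.1019
V0=12.8890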